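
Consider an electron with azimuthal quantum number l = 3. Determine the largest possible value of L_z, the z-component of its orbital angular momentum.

L_z = m_l ℏ with m_l ∈ {−3, …, 3}; the maximum is m_l = 3.

L_z,max = 3ℏ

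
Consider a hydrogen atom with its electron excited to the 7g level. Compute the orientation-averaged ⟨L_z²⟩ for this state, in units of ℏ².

The 7g level has l = 4.
The allowed m_l values are -4, -3, -2, -1, 0, 1, 2, 3, 4.
⟨L_z²⟩ = ℏ²·l(l+1)/3 = 6.667ℏ².

⟨L_z²⟩ = 6.667 ℏ²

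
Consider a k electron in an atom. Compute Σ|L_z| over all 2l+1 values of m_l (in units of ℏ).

A k state has l = 7.
m_l ∈ {-7, -6, -5, -4, -3, -2, -1, 0, 1, 2, 3, 4, 5, 6, 7}.
Σ|m_l| = 2(1+2+…+7) = 56.

Σ|L_z| = 56 ℏ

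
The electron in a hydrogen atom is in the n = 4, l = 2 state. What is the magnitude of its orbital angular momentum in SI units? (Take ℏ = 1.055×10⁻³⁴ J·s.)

|L| = 2.584×10⁻³⁴ J·s

|L| = ℏ√(l(l+1)) = ℏ√(2·3) = √6 ℏ
Numerically, |L| = 2.449 × (1.055×10⁻³⁴ J·s) = 2.584×10⁻³⁴ J·s.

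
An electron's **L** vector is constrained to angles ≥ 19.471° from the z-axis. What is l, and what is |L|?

l = 8, |L| = 6√2 ℏ ≈ 8.485ℏ

At minimum angle, m_l = l, so cos θ = l/√(l(l+1)); cos²θ = l/(l+1) = 0.8889.
Thus l = 0.8889/(1 − 0.8889) ≈ 8.
Then |L| = ℏ√(8·9) = 6√2 ℏ.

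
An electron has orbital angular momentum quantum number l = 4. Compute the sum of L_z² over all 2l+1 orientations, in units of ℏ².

The allowed m_l values are -4, -3, -2, -1, 0, 1, 2, 3, 4.
Σ m_l² = l(l+1)(2l+1)/3 = 4·5·9/3 = 60.

Σ(L_z)² = 60 ℏ²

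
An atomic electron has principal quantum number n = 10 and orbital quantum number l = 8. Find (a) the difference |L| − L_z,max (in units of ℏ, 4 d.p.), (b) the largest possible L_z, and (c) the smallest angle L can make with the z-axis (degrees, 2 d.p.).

|L|−L_z,max ≈ 0.4853ℏ; L_z,max = 8ℏ; θ_min ≈ 19.47°

|L| − L_z,max = (6√2 − 8)ℏ ≈ 0.4853ℏ.
L_z,max = lℏ = 8ℏ.
cos θ_min = 8/√72, so θ_min ≈ 19.47°.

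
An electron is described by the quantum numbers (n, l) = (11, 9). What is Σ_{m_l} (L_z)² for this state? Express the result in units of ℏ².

Σ(L_z)² = 570 ℏ²

m_l runs from −9 to 9, i.e. {-9, -8, -7, -6, -5, -4, -3, -2, -1, 0, 1, 2, 3, 4, 5, 6, 7, 8, 9}.
Summing m² from −9 to 9: Σ m_l² = 570.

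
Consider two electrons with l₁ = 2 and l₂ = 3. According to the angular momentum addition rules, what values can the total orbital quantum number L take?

L = 1, 2, 3, 4, 5

L runs from |2 − 3| = 1 to 2 + 3 = 5.
Allowed values: L = 1, 2, 3, 4, 5.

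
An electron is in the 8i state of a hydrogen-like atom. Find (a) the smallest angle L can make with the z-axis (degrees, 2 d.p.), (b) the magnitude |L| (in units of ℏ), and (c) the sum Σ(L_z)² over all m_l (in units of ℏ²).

θ_min ≈ 22.21°; |L| = √42 ℏ ≈ 6.481ℏ; Σ(L_z)² = 182 ℏ²

For 8i, l = 6.
cos θ_min = 6/√42, so θ_min ≈ 22.21°.
|L| = ℏ√(6·7) = √42 ℏ ≈ 6.481ℏ.
Σ m_l² = 182, so Σ(L_z)² = 182 ℏ².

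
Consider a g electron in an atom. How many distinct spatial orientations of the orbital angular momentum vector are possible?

For a g orbital, l = 4.
The number of m_l values is 2l + 1 = 2·4 + 1 = 9.

9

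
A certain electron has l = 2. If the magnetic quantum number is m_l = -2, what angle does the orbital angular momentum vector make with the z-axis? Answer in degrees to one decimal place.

θ ≈ 144.7°

|L|² = l(l+1)ℏ² = 6ℏ², so |L| = √6 ℏ.
L_z = m_l ℏ = −2ℏ.
cos θ = L_z/|L| = -2/√6, so θ ≈ 144.7°.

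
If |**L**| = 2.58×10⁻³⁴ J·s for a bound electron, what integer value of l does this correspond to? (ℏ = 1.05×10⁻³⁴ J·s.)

Dividing by ℏ: |L|/ℏ ≈ 2.457.
Set l(l+1) = 6.04; the integer solution is l = 2.

l = 2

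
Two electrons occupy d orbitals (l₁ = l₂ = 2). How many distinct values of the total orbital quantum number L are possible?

L runs from |2 − 2| = 0 to 2 + 2 = 4.
L ∈ {0, 1, 2, 3, 4}.
That is 5 values.

5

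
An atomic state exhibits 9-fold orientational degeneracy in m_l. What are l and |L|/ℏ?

l = 4, |L| = 2√5 ℏ ≈ 4.472ℏ

2l + 1 = 9 ⇒ l = 4.
|L| = ℏ√(l(l+1)) = ℏ√(4·5) = 2√5 ℏ.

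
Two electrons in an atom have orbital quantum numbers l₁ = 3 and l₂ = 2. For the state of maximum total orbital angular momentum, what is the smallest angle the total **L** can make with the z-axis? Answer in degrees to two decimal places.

By the triangle rule, |l₁ − l₂| ≤ L ≤ l₁ + l₂.
Allowed values: L = 1, 2, 3, 4, 5.
The maximum is L = 5, with |L_tot| = ℏ√(5·6) = √30 ℏ.
The minimum angle with z is arccos(5/√30) ≈ 24.09°.

θ_min ≈ 24.09°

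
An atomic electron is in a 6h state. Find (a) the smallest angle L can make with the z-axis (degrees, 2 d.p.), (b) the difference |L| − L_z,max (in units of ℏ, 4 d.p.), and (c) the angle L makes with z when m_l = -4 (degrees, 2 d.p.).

θ_min ≈ 24.09°; |L|−L_z,max ≈ 0.4772ℏ; θ(m_l=-4) ≈ 136.91°

The 6h subshell has l = 5.
cos θ_min = 5/√30, so θ_min ≈ 24.09°.
|L| − L_z,max = (√30 − 5)ℏ ≈ 0.4772ℏ.
For m_l = -4: cos θ = -4/√30, θ ≈ 136.91°.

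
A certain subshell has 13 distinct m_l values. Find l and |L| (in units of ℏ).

2l + 1 = 13 ⇒ l = 6.
Then |L| = √(l(l+1)) ℏ = √42 ℏ.

l = 6, |L| = √42 ℏ ≈ 6.481ℏ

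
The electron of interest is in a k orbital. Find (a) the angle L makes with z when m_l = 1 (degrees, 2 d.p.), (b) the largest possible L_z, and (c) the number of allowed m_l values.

θ(m_l=1) ≈ 82.32°; L_z,max = 7ℏ; 15 values

For a k orbital, l = 7.
For m_l = 1: cos θ = 1/√56, θ ≈ 82.32°.
L_z,max = lℏ = 7ℏ.
There are 2l+1 = 15 values of m_l.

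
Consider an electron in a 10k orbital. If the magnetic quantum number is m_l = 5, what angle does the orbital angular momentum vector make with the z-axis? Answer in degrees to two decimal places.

10k means n = 10, l = 7.
|L|² = l(l+1)ℏ² = 56ℏ², so |L| = 2√14 ℏ.
L_z = m_l ℏ = 5ℏ.
cos θ = L_z/|L| = 5/√56, so θ ≈ 48.08°.

θ ≈ 48.08°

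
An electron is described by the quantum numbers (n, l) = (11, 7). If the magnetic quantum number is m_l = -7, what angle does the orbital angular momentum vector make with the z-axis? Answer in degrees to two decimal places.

|L| = ℏ√(l(l+1)) = 2√14 ℏ.
L_z = m_l ℏ = −7ℏ.
cos θ = L_z/|L| = -7/√56, so θ ≈ 159.30°.

θ ≈ 159.30°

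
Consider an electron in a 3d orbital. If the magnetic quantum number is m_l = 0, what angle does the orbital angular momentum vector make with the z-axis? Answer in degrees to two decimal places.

For 3d, l = 2.
|L| = √(l(l+1)) ℏ = √6 ℏ.
L_z = m_l ℏ = 0ℏ.
cos θ = L_z/|L| = 0/√6, so θ ≈ 90.00°.

θ ≈ 90.00°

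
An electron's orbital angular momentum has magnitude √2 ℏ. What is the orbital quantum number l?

l = 1

(|L|/ℏ)² = l(l+1) = 2.
l² + l − 2 = 0 ⇒ l = 1.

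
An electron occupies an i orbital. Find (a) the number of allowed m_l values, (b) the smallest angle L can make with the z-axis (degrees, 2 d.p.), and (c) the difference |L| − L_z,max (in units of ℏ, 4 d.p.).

13 values; θ_min ≈ 22.21°; |L|−L_z,max ≈ 0.4807ℏ

The letter i corresponds to l = 6.
There are 2l+1 = 13 values of m_l.
cos θ_min = 6/√42, so θ_min ≈ 22.21°.
|L| − L_z,max = (√42 − 6)ℏ ≈ 0.4807ℏ.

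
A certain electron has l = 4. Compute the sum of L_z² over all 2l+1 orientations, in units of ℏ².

Σ(L_z)² = 60 ℏ²

m_l ∈ {-4, -3, -2, -1, 0, 1, 2, 3, 4}.
Summing m² from −4 to 4: Σ m_l² = 60.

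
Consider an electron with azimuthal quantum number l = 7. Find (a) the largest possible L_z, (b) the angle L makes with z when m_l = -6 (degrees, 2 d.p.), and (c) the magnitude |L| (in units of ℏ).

L_z,max = 7ℏ; θ(m_l=-6) ≈ 143.30°; |L| = 2√14 ℏ ≈ 7.483ℏ

L_z,max = lℏ = 7ℏ.
For m_l = -6: cos θ = -6/√56, θ ≈ 143.30°.
|L| = ℏ√(7·8) = 2√14 ℏ ≈ 7.483ℏ.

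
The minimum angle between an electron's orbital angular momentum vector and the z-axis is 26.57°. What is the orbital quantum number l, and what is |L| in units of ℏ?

cos θ_min = l/√(l(l+1)) = √(l/(l+1)), so l/(l+1) = cos²(26.57°) = 0.7999.
Thus l = 0.7999/(1 − 0.7999) ≈ 4.
Then |L| = ℏ√(4·5) = 2√5 ℏ.

l = 4, |L| = 2√5 ℏ ≈ 4.472ℏ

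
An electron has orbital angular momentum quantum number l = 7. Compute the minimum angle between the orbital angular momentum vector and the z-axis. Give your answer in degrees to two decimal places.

|L| = ℏ√(l(l+1)) = 2√14 ℏ.
The smallest angle corresponds to the largest L_z, i.e. m_l = l = 7, giving L_z = 7ℏ.
cos θ_min = 7/√56, so θ_min ≈ 20.70°.

θ_min ≈ 20.70°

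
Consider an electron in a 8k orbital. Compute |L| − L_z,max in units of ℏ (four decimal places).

8k means n = 8, l = 7.
|L| = 2√14 ℏ ≈ 7.4833ℏ, while L_z,max = lℏ = 7ℏ.
The difference is (2√14 − 7)ℏ ≈ 0.4833ℏ.

|L| − L_z,max ≈ 0.4833ℏ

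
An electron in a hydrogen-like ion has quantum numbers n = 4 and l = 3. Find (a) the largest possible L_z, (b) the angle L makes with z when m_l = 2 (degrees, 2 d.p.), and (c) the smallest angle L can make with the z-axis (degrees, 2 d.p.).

L_z,max = lℏ = 3ℏ.
For m_l = 2: cos θ = 2/√12, θ ≈ 54.74°.
cos θ_min = 3/√12, so θ_min ≈ 30.00°.

L_z,max = 3ℏ; θ(m_l=2) ≈ 54.74°; θ_min ≈ 30.00°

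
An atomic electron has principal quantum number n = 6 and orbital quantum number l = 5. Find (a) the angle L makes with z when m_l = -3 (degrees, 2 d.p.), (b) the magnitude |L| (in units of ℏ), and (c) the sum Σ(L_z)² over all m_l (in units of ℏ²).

θ(m_l=-3) ≈ 123.21°; |L| = √30 ℏ ≈ 5.477ℏ; Σ(L_z)² = 110 ℏ²

For m_l = -3: cos θ = -3/√30, θ ≈ 123.21°.
|L| = ℏ√(5·6) = √30 ℏ ≈ 5.477ℏ.
Σ m_l² = 110, so Σ(L_z)² = 110 ℏ².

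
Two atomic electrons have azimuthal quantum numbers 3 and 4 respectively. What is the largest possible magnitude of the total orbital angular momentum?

|L_tot|_max = 2√14 ℏ ≈ 7.483ℏ

L runs from |3 − 4| = 1 to 3 + 4 = 7.
So L can be 1, 2, 3, 4, 5, 6, 7.
The largest magnitude corresponds to L = 7: |L_tot| = ℏ√(7·8) = 2√14 ℏ.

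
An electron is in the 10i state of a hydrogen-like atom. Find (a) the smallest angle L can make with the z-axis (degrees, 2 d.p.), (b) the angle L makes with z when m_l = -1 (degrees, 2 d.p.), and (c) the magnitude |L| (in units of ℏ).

θ_min ≈ 22.21°; θ(m_l=-1) ≈ 98.88°; |L| = √42 ℏ ≈ 6.481ℏ

The 10i subshell has l = 6.
cos θ_min = 6/√42, so θ_min ≈ 22.21°.
For m_l = -1: cos θ = -1/√42, θ ≈ 98.88°.
|L| = ℏ√(6·7) = √42 ℏ ≈ 6.481ℏ.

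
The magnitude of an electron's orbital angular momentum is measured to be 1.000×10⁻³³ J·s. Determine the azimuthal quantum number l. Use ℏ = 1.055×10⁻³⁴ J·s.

|L|/ℏ = (1.000×10⁻³³)/(1.055×10⁻³⁴) ≈ 9.479.
Set l(l+1) = 89.85; the integer solution is l = 9.

l = 9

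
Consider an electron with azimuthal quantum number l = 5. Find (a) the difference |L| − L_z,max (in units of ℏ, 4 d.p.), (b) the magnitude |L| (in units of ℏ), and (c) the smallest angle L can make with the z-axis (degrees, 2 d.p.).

|L| − L_z,max = (√30 − 5)ℏ ≈ 0.4772ℏ.
|L| = ℏ√(5·6) = √30 ℏ ≈ 5.477ℏ.
cos θ_min = 5/√30, so θ_min ≈ 24.09°.

|L|−L_z,max ≈ 0.4772ℏ; |L| = √30 ℏ ≈ 5.477ℏ; θ_min ≈ 24.09°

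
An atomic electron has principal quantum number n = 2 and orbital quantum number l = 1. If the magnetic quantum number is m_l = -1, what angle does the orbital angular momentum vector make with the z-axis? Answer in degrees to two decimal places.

θ ≈ 135.00°

|L| = ℏ√(l(l+1)) = √2 ℏ.
L_z = m_l ℏ = −1ℏ.
cos θ = L_z/|L| = -1/√2, so θ ≈ 135.00°.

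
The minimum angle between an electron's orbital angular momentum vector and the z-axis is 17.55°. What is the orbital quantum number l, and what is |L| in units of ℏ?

l = 10, |L| = √110 ℏ ≈ 10.488ℏ

cos θ_min = l/√(l(l+1)) = √(l/(l+1)), so l/(l+1) = cos²(17.55°) = 0.9091.
l = cos²θ/sin²θ ≈ 10.
Then |L| = ℏ√(10·11) = √110 ℏ.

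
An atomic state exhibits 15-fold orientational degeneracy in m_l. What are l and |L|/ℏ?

15 = 2l + 1, so l = (15−1)/2 = 7.
Then |L| = √(l(l+1)) ℏ = 2√14 ℏ.

l = 7, |L| = 2√14 ℏ ≈ 7.483ℏ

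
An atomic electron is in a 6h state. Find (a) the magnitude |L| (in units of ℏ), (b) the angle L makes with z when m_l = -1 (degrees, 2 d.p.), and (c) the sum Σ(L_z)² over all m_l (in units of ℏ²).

For 6h, l = 5.
|L| = ℏ√(5·6) = √30 ℏ ≈ 5.477ℏ.
For m_l = -1: cos θ = -1/√30, θ ≈ 100.52°.
Σ m_l² = 110, so Σ(L_z)² = 110 ℏ².

|L| = √30 ℏ ≈ 5.477ℏ; θ(m_l=-1) ≈ 100.52°; Σ(L_z)² = 110 ℏ²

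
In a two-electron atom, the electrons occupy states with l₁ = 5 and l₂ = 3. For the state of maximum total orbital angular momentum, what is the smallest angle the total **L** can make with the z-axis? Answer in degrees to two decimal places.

θ_min ≈ 19.47°

Angular momentum addition gives L = |l₁ − l₂|, …, l₁ + l₂.
Allowed values: L = 2, 3, 4, 5, 6, 7, 8.
The maximum is L = 8, with |L_tot| = ℏ√(8·9) = 6√2 ℏ.
The minimum angle with z is arccos(8/√72) ≈ 19.47°.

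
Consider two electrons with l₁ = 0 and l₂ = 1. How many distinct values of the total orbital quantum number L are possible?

1

By the triangle rule, |l₁ − l₂| ≤ L ≤ l₁ + l₂.
So L can be 1.
That is 1 value.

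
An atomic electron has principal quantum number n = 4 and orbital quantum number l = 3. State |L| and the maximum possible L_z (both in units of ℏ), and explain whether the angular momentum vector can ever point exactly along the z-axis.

|L| = 2√3 ℏ ≈ 3.4641ℏ, while L_z,max = lℏ = 3ℏ.
Since |L| > L_z,max, the vector can never point exactly along z; the closest it comes is θ_min = arccos(3/√12) ≈ 30.0°.

No: L_z,max = 3ℏ < |L| = 2√3 ℏ ≈ 3.464ℏ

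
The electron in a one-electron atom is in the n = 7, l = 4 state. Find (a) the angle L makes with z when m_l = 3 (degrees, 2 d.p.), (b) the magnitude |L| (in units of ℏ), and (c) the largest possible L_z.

For m_l = 3: cos θ = 3/√20, θ ≈ 47.87°.
|L| = ℏ√(4·5) = 2√5 ℏ ≈ 4.472ℏ.
L_z,max = lℏ = 4ℏ.

θ(m_l=3) ≈ 47.87°; |L| = 2√5 ℏ ≈ 4.472ℏ; L_z,max = 4ℏ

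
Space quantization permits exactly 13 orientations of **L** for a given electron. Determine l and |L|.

l = 6, |L| = √42 ℏ ≈ 6.481ℏ

2l + 1 = 13 ⇒ l = 6.
|L| = ℏ√(l(l+1)) = ℏ√(6·7) = √42 ℏ.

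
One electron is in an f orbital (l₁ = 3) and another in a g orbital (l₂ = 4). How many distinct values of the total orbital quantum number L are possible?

By the triangle rule, |l₁ − l₂| ≤ L ≤ l₁ + l₂.
So L can be 1, 2, 3, 4, 5, 6, 7.
That is 7 values.

7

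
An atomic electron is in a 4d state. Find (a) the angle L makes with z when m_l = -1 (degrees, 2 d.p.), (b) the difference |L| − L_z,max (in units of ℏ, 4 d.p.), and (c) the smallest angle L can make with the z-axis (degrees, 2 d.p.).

θ(m_l=-1) ≈ 114.09°; |L|−L_z,max ≈ 0.4495ℏ; θ_min ≈ 35.26°

The 4d subshell has l = 2.
For m_l = -1: cos θ = -1/√6, θ ≈ 114.09°.
|L| − L_z,max = (√6 − 2)ℏ ≈ 0.4495ℏ.
cos θ_min = 2/√6, so θ_min ≈ 35.26°.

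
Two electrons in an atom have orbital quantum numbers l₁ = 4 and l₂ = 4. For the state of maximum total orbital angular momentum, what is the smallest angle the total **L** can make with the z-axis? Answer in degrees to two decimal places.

Angular momentum addition gives L = |l₁ − l₂|, …, l₁ + l₂.
So L can be 0, 1, 2, 3, 4, 5, 6, 7, 8.
The maximum is L = 8, with |L_tot| = ℏ√(8·9) = 6√2 ℏ.
The minimum angle with z is arccos(8/√72) ≈ 19.47°.

θ_min ≈ 19.47°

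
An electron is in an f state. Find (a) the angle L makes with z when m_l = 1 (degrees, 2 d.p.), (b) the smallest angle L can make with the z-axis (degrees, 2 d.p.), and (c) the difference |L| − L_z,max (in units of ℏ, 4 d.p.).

For an f orbital, l = 3.
For m_l = 1: cos θ = 1/√12, θ ≈ 73.22°.
cos θ_min = 3/√12, so θ_min ≈ 30.00°.
|L| − L_z,max = (2√3 − 3)ℏ ≈ 0.4641ℏ.

θ(m_l=1) ≈ 73.22°; θ_min ≈ 30.00°; |L|−L_z,max ≈ 0.4641ℏ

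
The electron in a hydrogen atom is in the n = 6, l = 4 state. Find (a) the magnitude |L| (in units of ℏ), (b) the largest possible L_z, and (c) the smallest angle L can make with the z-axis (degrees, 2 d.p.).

|L| = ℏ√(4·5) = 2√5 ℏ ≈ 4.472ℏ.
L_z,max = lℏ = 4ℏ.
cos θ_min = 4/√20, so θ_min ≈ 26.57°.

|L| = 2√5 ℏ ≈ 4.472ℏ; L_z,max = 4ℏ; θ_min ≈ 26.57°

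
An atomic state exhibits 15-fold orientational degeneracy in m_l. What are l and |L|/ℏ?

Since there are 2l+1 = 15 values of m_l, l = 7.
Then |L| = √(l(l+1)) ℏ = 2√14 ℏ.

l = 7, |L| = 2√14 ℏ ≈ 7.483ℏ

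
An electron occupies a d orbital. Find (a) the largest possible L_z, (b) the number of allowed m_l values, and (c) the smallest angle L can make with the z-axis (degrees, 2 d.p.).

For a d orbital, l = 2.
L_z,max = lℏ = 2ℏ.
There are 2l+1 = 5 values of m_l.
cos θ_min = 2/√6, so θ_min ≈ 35.26°.

L_z,max = 2ℏ; 5 values; θ_min ≈ 35.26°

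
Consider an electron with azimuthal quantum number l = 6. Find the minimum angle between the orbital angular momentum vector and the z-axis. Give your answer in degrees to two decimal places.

|L| = √(l(l+1)) ℏ = √42 ℏ.
The smallest angle corresponds to the largest L_z, i.e. m_l = l = 6, giving L_z = 6ℏ.
cos θ_min = 6/√42, so θ_min ≈ 22.21°.

θ_min ≈ 22.21°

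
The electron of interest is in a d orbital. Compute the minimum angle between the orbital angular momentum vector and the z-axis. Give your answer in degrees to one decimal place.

A d state has l = 2.
|L|² = l(l+1)ℏ² = 6ℏ², so |L| = √6 ℏ.
The smallest angle corresponds to the largest L_z, i.e. m_l = l = 2, giving L_z = 2ℏ.
cos θ_min = 2/√6, so θ_min ≈ 35.3°.

θ_min ≈ 35.3°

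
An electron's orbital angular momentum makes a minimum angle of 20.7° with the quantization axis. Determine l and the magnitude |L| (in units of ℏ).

cos²θ_min = l/(l+1) = 0.8751.
l = cos²θ/sin²θ ≈ 7.
Then |L| = ℏ√(7·8) = 2√14 ℏ.

l = 7, |L| = 2√14 ℏ ≈ 7.483ℏ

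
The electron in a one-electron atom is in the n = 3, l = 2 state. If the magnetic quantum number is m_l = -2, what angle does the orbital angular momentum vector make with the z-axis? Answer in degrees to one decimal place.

θ ≈ 144.7°

|L|² = l(l+1)ℏ² = 6ℏ², so |L| = √6 ℏ.
L_z = m_l ℏ = −2ℏ.
cos θ = L_z/|L| = -2/√6, so θ ≈ 144.7°.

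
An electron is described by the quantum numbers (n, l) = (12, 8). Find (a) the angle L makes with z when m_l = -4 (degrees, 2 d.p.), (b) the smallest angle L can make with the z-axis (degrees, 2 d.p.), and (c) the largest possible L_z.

θ(m_l=-4) ≈ 118.13°; θ_min ≈ 19.47°; L_z,max = 8ℏ

For m_l = -4: cos θ = -4/√72, θ ≈ 118.13°.
cos θ_min = 8/√72, so θ_min ≈ 19.47°.
L_z,max = lℏ = 8ℏ.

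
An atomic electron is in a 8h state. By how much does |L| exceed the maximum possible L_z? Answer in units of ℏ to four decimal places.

The 8h subshell has l = 5.
|L| = √30 ℏ ≈ 5.4772ℏ, while L_z,max = lℏ = 5ℏ.
The difference is (√30 − 5)ℏ ≈ 0.4772ℏ.

|L| − L_z,max ≈ 0.4772ℏ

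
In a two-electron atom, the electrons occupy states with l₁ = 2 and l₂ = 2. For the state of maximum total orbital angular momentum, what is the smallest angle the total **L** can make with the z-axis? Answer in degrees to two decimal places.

Angular momentum addition gives L = |l₁ − l₂|, …, l₁ + l₂.
L ∈ {0, 1, 2, 3, 4}.
The maximum is L = 4, with |L_tot| = ℏ√(4·5) = 2√5 ℏ.
The minimum angle with z is arccos(4/√20) ≈ 26.57°.

θ_min ≈ 26.57°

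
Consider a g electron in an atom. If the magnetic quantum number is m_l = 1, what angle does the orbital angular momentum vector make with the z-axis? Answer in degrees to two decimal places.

θ ≈ 77.08°

The letter g corresponds to l = 4.
|L| = √(l(l+1)) ℏ = 2√5 ℏ.
L_z = m_l ℏ = 1ℏ.
cos θ = L_z/|L| = 1/√20, so θ ≈ 77.08°.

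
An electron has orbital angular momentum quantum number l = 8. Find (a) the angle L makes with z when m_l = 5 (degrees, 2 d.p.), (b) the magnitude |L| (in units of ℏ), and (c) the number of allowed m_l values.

θ(m_l=5) ≈ 53.90°; |L| = 6√2 ℏ ≈ 8.485ℏ; 17 values

For m_l = 5: cos θ = 5/√72, θ ≈ 53.90°.
|L| = ℏ√(8·9) = 6√2 ℏ ≈ 8.485ℏ.
There are 2l+1 = 17 values of m_l.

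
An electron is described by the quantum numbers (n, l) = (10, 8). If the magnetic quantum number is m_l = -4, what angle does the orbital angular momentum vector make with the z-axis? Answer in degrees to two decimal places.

|L| = √(l(l+1)) ℏ = 6√2 ℏ.
L_z = m_l ℏ = −4ℏ.
cos θ = L_z/|L| = -4/√72, so θ ≈ 118.13°.

θ ≈ 118.13°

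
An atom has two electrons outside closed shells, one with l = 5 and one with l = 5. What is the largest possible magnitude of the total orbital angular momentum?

|L_tot|_max = √110 ℏ ≈ 10.488ℏ

Angular momentum addition gives L = |l₁ − l₂|, …, l₁ + l₂.
L ∈ {0, 1, 2, 3, 4, 5, 6, 7, 8, 9, 10}.
The largest magnitude corresponds to L = 10: |L_tot| = ℏ√(10·11) = √110 ℏ.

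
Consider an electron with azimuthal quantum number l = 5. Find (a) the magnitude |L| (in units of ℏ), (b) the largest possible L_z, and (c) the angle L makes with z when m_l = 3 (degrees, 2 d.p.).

|L| = √30 ℏ ≈ 5.477ℏ; L_z,max = 5ℏ; θ(m_l=3) ≈ 56.79°

|L| = ℏ√(5·6) = √30 ℏ ≈ 5.477ℏ.
L_z,max = lℏ = 5ℏ.
For m_l = 3: cos θ = 3/√30, θ ≈ 56.79°.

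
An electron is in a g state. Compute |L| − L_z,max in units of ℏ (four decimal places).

|L| − L_z,max ≈ 0.4721ℏ

The letter g corresponds to l = 4.
|L| = 2√5 ℏ ≈ 4.4721ℏ, while L_z,max = lℏ = 4ℏ.
The difference is (2√5 − 4)ℏ ≈ 0.4721ℏ.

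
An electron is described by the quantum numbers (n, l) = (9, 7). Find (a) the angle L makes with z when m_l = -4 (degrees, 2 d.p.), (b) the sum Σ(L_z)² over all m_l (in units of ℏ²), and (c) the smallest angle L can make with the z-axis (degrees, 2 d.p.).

θ(m_l=-4) ≈ 122.31°; Σ(L_z)² = 280 ℏ²; θ_min ≈ 20.70°

For m_l = -4: cos θ = -4/√56, θ ≈ 122.31°.
Σ m_l² = 280, so Σ(L_z)² = 280 ℏ².
cos θ_min = 7/√56, so θ_min ≈ 20.70°.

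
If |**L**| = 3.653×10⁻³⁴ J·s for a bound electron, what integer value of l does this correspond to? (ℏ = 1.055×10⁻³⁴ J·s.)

l = 3

|L|/ℏ = (3.653×10⁻³⁴)/(1.055×10⁻³⁴) ≈ 3.463.
l(l+1) ≈ 3.463² ≈ 11.99, so l = 3.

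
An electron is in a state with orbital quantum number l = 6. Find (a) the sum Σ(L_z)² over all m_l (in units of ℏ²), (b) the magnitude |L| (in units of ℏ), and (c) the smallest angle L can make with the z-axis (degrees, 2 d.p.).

Σ(L_z)² = 182 ℏ²; |L| = √42 ℏ ≈ 6.481ℏ; θ_min ≈ 22.21°

Σ m_l² = 182, so Σ(L_z)² = 182 ℏ².
|L| = ℏ√(6·7) = √42 ℏ ≈ 6.481ℏ.
cos θ_min = 6/√42, so θ_min ≈ 22.21°.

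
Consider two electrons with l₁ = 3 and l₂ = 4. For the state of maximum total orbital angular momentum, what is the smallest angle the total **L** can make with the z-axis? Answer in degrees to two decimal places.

θ_min ≈ 20.70°

L runs from |3 − 4| = 1 to 3 + 4 = 7.
Allowed values: L = 1, 2, 3, 4, 5, 6, 7.
The maximum is L = 7, with |L_tot| = ℏ√(7·8) = 2√14 ℏ.
The minimum angle with z is arccos(7/√56) ≈ 20.70°.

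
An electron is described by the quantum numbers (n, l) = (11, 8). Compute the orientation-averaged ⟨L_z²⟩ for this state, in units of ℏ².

⟨L_z²⟩ = 24 ℏ²

m_l runs from −8 to 8, i.e. {-8, -7, -6, -5, -4, -3, -2, -1, 0, 1, 2, 3, 4, 5, 6, 7, 8}.
Average of L_z² over 17 states: 408/17 ℏ² = 24 ℏ².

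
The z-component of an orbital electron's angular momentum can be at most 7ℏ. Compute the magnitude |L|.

|L| = 2√14 ℏ ≈ 7.483ℏ

L_z,max = lℏ, so l = 7.
|L| = ℏ√(l(l+1)) = 2√14 ℏ.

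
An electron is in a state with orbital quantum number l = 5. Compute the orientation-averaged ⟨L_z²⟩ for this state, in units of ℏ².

m_l runs from −5 to 5, i.e. {-5, -4, -3, -2, -1, 0, 1, 2, 3, 4, 5}.
⟨L_z²⟩ = ℏ²·l(l+1)/3 = 10ℏ².

⟨L_z²⟩ = 10 ℏ²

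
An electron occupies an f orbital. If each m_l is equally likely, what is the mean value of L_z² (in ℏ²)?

⟨L_z²⟩ = 4 ℏ²

The letter f corresponds to l = 3.
m_l ∈ {-3, -2, -1, 0, 1, 2, 3}.
⟨L_z²⟩ = ℏ²·(Σ m_l²)/(2l+1) = ℏ²·28/7 = 4ℏ².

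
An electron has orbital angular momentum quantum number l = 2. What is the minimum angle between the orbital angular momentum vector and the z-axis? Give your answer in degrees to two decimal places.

θ_min ≈ 35.26°

|L|² = l(l+1)ℏ² = 6ℏ², so |L| = √6 ℏ.
The smallest angle corresponds to the largest L_z, i.e. m_l = l = 2, giving L_z = 2ℏ.
cos θ_min = 2/√6, so θ_min ≈ 35.26°.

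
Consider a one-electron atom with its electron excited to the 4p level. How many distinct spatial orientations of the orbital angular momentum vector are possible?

The 4p level has l = 1.
The number of m_l values is 2l + 1 = 2·1 + 1 = 3.

3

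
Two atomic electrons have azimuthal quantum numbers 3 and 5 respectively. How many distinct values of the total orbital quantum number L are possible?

Angular momentum addition gives L = |l₁ − l₂|, …, l₁ + l₂.
So L can be 2, 3, 4, 5, 6, 7, 8.
That is 7 values.

7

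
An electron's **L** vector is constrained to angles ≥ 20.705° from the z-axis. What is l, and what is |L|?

cos θ_min = l/√(l(l+1)) = √(l/(l+1)), so l/(l+1) = cos²(20.705°) = 0.8750.
Solving: l = 7.
Then |L| = ℏ√(7·8) = 2√14 ℏ.

l = 7, |L| = 2√14 ℏ ≈ 7.483ℏ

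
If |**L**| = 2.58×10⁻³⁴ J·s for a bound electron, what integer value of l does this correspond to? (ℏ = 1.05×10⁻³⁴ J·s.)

In units of ℏ, |L| ≈ 2.457.
l(l+1) ≈ 2.457² ≈ 6.04, so l = 2.

l = 2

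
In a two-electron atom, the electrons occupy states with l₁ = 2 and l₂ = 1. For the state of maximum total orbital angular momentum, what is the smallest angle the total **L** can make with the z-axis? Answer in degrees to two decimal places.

The total orbital quantum number L ranges from |l₁ − l₂| to l₁ + l₂ in integer steps.
L ∈ {1, 2, 3}.
The maximum is L = 3, with |L_tot| = ℏ√(3·4) = 2√3 ℏ.
The minimum angle with z is arccos(3/√12) ≈ 30.00°.

θ_min ≈ 30.00°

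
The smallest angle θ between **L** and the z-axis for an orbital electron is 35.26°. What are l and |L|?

l = 2, |L| = √6 ℏ ≈ 2.449ℏ

cos²θ_min = l/(l+1) = 0.6667.
Thus l = 0.6667/(1 − 0.6667) ≈ 2.
Then |L| = ℏ√(2·3) = √6 ℏ.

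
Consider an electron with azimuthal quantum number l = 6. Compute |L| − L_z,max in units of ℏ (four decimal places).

|L| − L_z,max ≈ 0.4807ℏ

|L| = √42 ℏ ≈ 6.4807ℏ, while L_z,max = lℏ = 6ℏ.
The difference is (√42 − 6)ℏ ≈ 0.4807ℏ.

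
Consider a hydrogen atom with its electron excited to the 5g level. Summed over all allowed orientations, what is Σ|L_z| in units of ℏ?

Σ|L_z| = 20 ℏ

The 5g level has l = 4.
The allowed m_l values are -4, -3, -2, -1, 0, 1, 2, 3, 4.
Σ|m_l| = 2(1+2+…+4) = 20.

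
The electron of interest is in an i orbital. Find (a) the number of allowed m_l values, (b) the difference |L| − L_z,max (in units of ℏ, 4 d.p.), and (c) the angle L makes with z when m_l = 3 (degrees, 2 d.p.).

13 values; |L|−L_z,max ≈ 0.4807ℏ; θ(m_l=3) ≈ 62.42°

The letter i corresponds to l = 6.
There are 2l+1 = 13 values of m_l.
|L| − L_z,max = (√42 − 6)ℏ ≈ 0.4807ℏ.
For m_l = 3: cos θ = 3/√42, θ ≈ 62.42°.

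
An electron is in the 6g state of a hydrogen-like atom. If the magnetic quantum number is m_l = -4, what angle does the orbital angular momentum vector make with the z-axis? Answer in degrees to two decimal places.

For 6g, l = 4.
|L| = ℏ√(l(l+1)) = 2√5 ℏ.
L_z = m_l ℏ = −4ℏ.
cos θ = L_z/|L| = -4/√20, so θ ≈ 153.43°.

θ ≈ 153.43°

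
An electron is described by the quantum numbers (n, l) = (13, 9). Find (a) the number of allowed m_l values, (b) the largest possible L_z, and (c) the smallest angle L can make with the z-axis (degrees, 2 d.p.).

There are 2l+1 = 19 values of m_l.
L_z,max = lℏ = 9ℏ.
cos θ_min = 9/√90, so θ_min ≈ 18.43°.

19 values; L_z,max = 9ℏ; θ_min ≈ 18.43°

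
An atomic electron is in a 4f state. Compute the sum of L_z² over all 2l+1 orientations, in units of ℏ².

Σ(L_z)² = 28 ℏ²

4f means n = 4, l = 3.
The allowed m_l values are -3, -2, -1, 0, 1, 2, 3.
Summing m² from −3 to 3: Σ m_l² = 28.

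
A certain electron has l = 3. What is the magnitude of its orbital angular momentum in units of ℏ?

|L| = 2√3 ℏ ≈ 3.464ℏ

|L| = ℏ√(l(l+1)) = ℏ√(3·4) = 2√3 ℏ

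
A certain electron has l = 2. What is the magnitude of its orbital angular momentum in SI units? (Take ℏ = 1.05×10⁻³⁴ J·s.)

|L| = ℏ√(l(l+1)) = ℏ√(2·3) = √6 ℏ
Numerically, |L| = 2.449 × (1.05×10⁻³⁴ J·s) = 2.57×10⁻³⁴ J·s.

|L| = 2.57×10⁻³⁴ J·s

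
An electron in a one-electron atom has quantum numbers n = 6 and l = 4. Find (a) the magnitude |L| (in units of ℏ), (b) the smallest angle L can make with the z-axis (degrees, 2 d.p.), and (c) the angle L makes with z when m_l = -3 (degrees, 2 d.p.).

|L| = ℏ√(4·5) = 2√5 ℏ ≈ 4.472ℏ.
cos θ_min = 4/√20, so θ_min ≈ 26.57°.
For m_l = -3: cos θ = -3/√20, θ ≈ 132.13°.

|L| = 2√5 ℏ ≈ 4.472ℏ; θ_min ≈ 26.57°; θ(m_l=-3) ≈ 132.13°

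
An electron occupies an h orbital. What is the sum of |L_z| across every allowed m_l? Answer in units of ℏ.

An h state has l = 5.
m_l runs from −5 to 5, i.e. {-5, -4, -3, -2, -1, 0, 1, 2, 3, 4, 5}.
Σ|m_l| = 2·5(5+1)/2 = 30.

Σ|L_z| = 30 ℏ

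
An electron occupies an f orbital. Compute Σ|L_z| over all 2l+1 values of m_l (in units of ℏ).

An f state has l = 3.
The allowed m_l values are -3, -2, -1, 0, 1, 2, 3.
Σ|m_l| = 2·3(3+1)/2 = 12.

Σ|L_z| = 12 ℏ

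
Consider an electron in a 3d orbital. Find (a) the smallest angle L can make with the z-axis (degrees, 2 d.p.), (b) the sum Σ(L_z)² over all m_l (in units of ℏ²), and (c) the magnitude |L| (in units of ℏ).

θ_min ≈ 35.26°; Σ(L_z)² = 10 ℏ²; |L| = √6 ℏ ≈ 2.449ℏ

3d means n = 3, l = 2.
cos θ_min = 2/√6, so θ_min ≈ 35.26°.
Σ m_l² = 10, so Σ(L_z)² = 10 ℏ².
|L| = ℏ√(2·3) = √6 ℏ ≈ 2.449ℏ.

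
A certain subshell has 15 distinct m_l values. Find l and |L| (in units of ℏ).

l = 7, |L| = 2√14 ℏ ≈ 7.483ℏ

15 = 2l + 1, so l = (15−1)/2 = 7.
|L| = ℏ√(l(l+1)) = ℏ√(7·8) = 2√14 ℏ.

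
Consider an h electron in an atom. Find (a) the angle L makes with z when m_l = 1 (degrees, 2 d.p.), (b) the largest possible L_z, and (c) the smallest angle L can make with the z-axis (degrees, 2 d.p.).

θ(m_l=1) ≈ 79.48°; L_z,max = 5ℏ; θ_min ≈ 24.09°

An h state has l = 5.
For m_l = 1: cos θ = 1/√30, θ ≈ 79.48°.
L_z,max = lℏ = 5ℏ.
cos θ_min = 5/√30, so θ_min ≈ 24.09°.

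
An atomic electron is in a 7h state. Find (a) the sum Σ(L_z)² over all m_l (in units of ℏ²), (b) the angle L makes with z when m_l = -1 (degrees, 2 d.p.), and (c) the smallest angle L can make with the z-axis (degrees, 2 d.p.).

Σ(L_z)² = 110 ℏ²; θ(m_l=-1) ≈ 100.52°; θ_min ≈ 24.09°

The 7h subshell has l = 5.
Σ m_l² = 110, so Σ(L_z)² = 110 ℏ².
For m_l = -1: cos θ = -1/√30, θ ≈ 100.52°.
cos θ_min = 5/√30, so θ_min ≈ 24.09°.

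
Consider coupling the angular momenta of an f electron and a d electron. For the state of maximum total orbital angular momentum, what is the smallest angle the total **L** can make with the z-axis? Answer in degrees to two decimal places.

θ_min ≈ 24.09°

The total orbital quantum number L ranges from |l₁ − l₂| to l₁ + l₂ in integer steps.
Allowed values: L = 1, 2, 3, 4, 5.
The maximum is L = 5, with |L_tot| = ℏ√(5·6) = √30 ℏ.
The minimum angle with z is arccos(5/√30) ≈ 24.09°.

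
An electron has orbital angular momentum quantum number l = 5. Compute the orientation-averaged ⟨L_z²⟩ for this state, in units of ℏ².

m_l runs from −5 to 5, i.e. {-5, -4, -3, -2, -1, 0, 1, 2, 3, 4, 5}.
⟨L_z²⟩ = ℏ²·l(l+1)/3 = 10ℏ².

⟨L_z²⟩ = 10 ℏ²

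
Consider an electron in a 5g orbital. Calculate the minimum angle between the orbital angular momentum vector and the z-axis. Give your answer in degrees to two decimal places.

θ_min ≈ 26.57°

For 5g, l = 4.
|L|² = l(l+1)ℏ² = 20ℏ², so |L| = 2√5 ℏ.
The smallest angle corresponds to the largest L_z, i.e. m_l = l = 4, giving L_z = 4ℏ.
cos θ_min = 4/√20, so θ_min ≈ 26.57°.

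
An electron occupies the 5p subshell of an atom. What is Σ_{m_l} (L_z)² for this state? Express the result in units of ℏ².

The 5p subshell has l = 1.
m_l runs from −1 to 1, i.e. {-1, 0, 1}.
Σ m_l² = l(l+1)(2l+1)/3 = 1·2·3/3 = 2.

Σ(L_z)² = 2 ℏ²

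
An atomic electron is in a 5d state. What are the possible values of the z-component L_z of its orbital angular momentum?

L_z ∈ {−2ℏ, −ℏ, 0, ℏ, 2ℏ}

5d means n = 5, l = 2.
L_z = m_l ℏ with m_l ranging from −l to +l in integer steps.
For l = 2: m_l ∈ {-2, -1, 0, 1, 2}.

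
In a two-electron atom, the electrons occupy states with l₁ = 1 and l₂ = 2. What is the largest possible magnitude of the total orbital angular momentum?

By the triangle rule, |l₁ − l₂| ≤ L ≤ l₁ + l₂.
L ∈ {1, 2, 3}.
The largest magnitude corresponds to L = 3: |L_tot| = ℏ√(3·4) = 2√3 ℏ.

|L_tot|_max = 2√3 ℏ ≈ 3.464ℏ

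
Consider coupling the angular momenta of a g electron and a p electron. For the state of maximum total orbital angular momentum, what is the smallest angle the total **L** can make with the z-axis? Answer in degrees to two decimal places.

Angular momentum addition gives L = |l₁ − l₂|, …, l₁ + l₂.
So L can be 3, 4, 5.
The maximum is L = 5, with |L_tot| = ℏ√(5·6) = √30 ℏ.
The minimum angle with z is arccos(5/√30) ≈ 24.09°.

θ_min ≈ 24.09°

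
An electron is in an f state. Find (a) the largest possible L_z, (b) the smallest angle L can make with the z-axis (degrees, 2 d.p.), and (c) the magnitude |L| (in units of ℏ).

F corresponds to l = 3.
L_z,max = lℏ = 3ℏ.
cos θ_min = 3/√12, so θ_min ≈ 30.00°.
|L| = ℏ√(3·4) = 2√3 ℏ ≈ 3.464ℏ.

L_z,max = 3ℏ; θ_min ≈ 30.00°; |L| = 2√3 ℏ ≈ 3.464ℏ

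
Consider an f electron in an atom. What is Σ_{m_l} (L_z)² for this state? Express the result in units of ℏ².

Σ(L_z)² = 28 ℏ²

An f state has l = 3.
The allowed m_l values are -3, -2, -1, 0, 1, 2, 3.
Σ m_l² = 2·(1 + 4 + 9) = 28.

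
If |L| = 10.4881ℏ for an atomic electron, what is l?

l = 10

Since |L|² = l(l+1)ℏ², l(l+1) = 110.
The positive root is l = 10.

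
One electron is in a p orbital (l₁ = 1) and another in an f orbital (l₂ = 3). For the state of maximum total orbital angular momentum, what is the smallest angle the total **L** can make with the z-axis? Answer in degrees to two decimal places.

The total orbital quantum number L ranges from |l₁ − l₂| to l₁ + l₂ in integer steps.
So L can be 2, 3, 4.
The maximum is L = 4, with |L_tot| = ℏ√(4·5) = 2√5 ℏ.
The minimum angle with z is arccos(4/√20) ≈ 26.57°.

θ_min ≈ 26.57°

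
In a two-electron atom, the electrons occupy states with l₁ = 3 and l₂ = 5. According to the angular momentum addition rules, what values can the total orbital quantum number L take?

L = 2, 3, 4, 5, 6, 7, 8

Angular momentum addition gives L = |l₁ − l₂|, …, l₁ + l₂.
L ∈ {2, 3, 4, 5, 6, 7, 8}.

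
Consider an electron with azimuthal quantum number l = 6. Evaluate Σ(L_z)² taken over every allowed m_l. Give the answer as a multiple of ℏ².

Σ(L_z)² = 182 ℏ²

m_l ∈ {-6, -5, -4, -3, -2, -1, 0, 1, 2, 3, 4, 5, 6}.
Σ m_l² = 2·(1 + 4 + 9 + 16 + 25 + 36) = 182.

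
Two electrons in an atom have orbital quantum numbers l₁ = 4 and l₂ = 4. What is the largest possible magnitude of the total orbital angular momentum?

L runs from |4 − 4| = 0 to 4 + 4 = 8.
Allowed values: L = 0, 1, 2, 3, 4, 5, 6, 7, 8.
The largest magnitude corresponds to L = 8: |L_tot| = ℏ√(8·9) = 6√2 ℏ.

|L_tot|_max = 6√2 ℏ ≈ 8.485ℏ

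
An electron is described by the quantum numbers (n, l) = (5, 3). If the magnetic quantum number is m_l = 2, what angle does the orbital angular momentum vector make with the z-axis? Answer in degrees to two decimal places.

θ ≈ 54.74°

|L| = √(l(l+1)) ℏ = 2√3 ℏ.
L_z = m_l ℏ = 2ℏ.
cos θ = L_z/|L| = 2/√12, so θ ≈ 54.74°.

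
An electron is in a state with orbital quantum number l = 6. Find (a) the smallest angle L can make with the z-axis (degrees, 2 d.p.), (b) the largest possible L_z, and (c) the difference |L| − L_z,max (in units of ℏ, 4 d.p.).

cos θ_min = 6/√42, so θ_min ≈ 22.21°.
L_z,max = lℏ = 6ℏ.
|L| − L_z,max = (√42 − 6)ℏ ≈ 0.4807ℏ.

θ_min ≈ 22.21°; L_z,max = 6ℏ; |L|−L_z,max ≈ 0.4807ℏ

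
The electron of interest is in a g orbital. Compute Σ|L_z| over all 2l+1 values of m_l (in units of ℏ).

A g state has l = 4.
m_l runs from −4 to 4, i.e. {-4, -3, -2, -1, 0, 1, 2, 3, 4}.
Σ|m_l| = 2(1+2+…+4) = 20.

Σ|L_z| = 20 ℏ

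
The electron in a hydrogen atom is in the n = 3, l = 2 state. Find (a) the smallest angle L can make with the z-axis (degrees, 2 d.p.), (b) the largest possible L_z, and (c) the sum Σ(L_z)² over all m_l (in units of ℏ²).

θ_min ≈ 35.26°; L_z,max = 2ℏ; Σ(L_z)² = 10 ℏ²

cos θ_min = 2/√6, so θ_min ≈ 35.26°.
L_z,max = lℏ = 2ℏ.
Σ m_l² = 10, so Σ(L_z)² = 10 ℏ².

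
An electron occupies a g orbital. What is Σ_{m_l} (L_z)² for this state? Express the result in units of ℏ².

A g state has l = 4.
The allowed m_l values are -4, -3, -2, -1, 0, 1, 2, 3, 4.
Σ m_l² = l(l+1)(2l+1)/3 = 4·5·9/3 = 60.

Σ(L_z)² = 60 ℏ²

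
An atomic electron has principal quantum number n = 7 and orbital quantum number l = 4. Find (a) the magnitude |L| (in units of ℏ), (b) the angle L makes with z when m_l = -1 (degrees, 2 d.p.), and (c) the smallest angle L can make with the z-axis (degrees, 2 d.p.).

|L| = 2√5 ℏ ≈ 4.472ℏ; θ(m_l=-1) ≈ 102.92°; θ_min ≈ 26.57°

|L| = ℏ√(4·5) = 2√5 ℏ ≈ 4.472ℏ.
For m_l = -1: cos θ = -1/√20, θ ≈ 102.92°.
cos θ_min = 4/√20, so θ_min ≈ 26.57°.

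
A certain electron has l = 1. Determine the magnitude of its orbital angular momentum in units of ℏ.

|L| = ℏ√(l(l+1)) = ℏ√(1·2) = √2 ℏ

|L| = √2 ℏ ≈ 1.414ℏ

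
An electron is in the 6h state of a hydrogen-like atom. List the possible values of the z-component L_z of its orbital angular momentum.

L_z ∈ {−5ℏ, −4ℏ, −3ℏ, −2ℏ, −ℏ, 0, ℏ, 2ℏ, 3ℏ, 4ℏ, 5ℏ}

The 6h subshell has l = 5.
L_z = m_l ℏ with m_l ranging from −l to +l in integer steps.
For l = 5: m_l ∈ {-5, -4, -3, -2, -1, 0, 1, 2, 3, 4, 5}.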